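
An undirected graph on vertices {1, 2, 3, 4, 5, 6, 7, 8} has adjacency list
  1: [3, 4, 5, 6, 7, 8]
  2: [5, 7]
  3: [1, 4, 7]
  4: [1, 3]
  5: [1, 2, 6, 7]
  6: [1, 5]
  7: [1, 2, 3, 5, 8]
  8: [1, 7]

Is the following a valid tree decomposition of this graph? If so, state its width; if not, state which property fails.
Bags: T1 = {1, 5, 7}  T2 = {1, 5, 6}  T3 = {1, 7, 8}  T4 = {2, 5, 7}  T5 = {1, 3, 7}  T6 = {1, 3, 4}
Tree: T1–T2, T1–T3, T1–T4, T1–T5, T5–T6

Every vertex of G appears in some bag (union = {1, 2, 3, 4, 5, 6, 7, 8}); every edge is covered by a bag; and for each vertex v the set of bags containing v is connected in the bag tree. The decomposition is therefore valid. The largest bag has 3 vertices, so the width is 2.

Yes; width 2.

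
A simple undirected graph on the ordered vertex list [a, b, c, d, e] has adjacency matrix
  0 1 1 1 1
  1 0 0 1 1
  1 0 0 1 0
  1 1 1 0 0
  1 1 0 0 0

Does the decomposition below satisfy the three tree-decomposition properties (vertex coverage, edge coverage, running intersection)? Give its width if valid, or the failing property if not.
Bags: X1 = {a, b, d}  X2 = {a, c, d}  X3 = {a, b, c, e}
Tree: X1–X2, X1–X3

No — bags containing vertex c are not connected in the tree.

A tree decomposition must satisfy three properties: every vertex lies in some bag; for every edge, both endpoints lie together in some bag; and for every vertex, the bags containing it form a connected subtree. Here bags containing vertex c are not connected in the tree, so the decomposition is invalid.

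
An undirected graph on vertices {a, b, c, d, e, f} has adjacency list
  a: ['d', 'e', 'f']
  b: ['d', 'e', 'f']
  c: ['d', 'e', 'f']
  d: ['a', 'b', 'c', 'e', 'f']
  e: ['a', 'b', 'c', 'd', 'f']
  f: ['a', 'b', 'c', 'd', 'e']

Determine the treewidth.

A width-3 tree decomposition is:
Bags: B1 = {c, d, e, f}  B2 = {a, d, e, f}  B3 = {b, d, e, f}
Tree: B1–B2, B2–B3
Each bag holds 4 vertices, so the decomposition has width 3, which upper-bounds the treewidth. On the other hand G contains the 4-clique {c, d, e, f}. A clique must lie in a single bag of any decomposition, so no decomposition can have width below 3. The upper and lower bounds meet at 3, so that is the treewidth.

3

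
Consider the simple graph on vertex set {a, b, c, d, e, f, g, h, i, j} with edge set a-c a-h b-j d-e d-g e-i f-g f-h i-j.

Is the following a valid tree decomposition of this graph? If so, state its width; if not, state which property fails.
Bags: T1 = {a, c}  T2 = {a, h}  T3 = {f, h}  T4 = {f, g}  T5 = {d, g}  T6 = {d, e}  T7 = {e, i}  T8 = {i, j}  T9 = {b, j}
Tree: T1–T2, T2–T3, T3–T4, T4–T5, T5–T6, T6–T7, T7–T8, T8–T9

Yes; width 1.

Checking the three conditions: (i) the bags cover all of {a, b, c, d, e, f, g, h, i, j}; (ii) for each edge, some bag contains both endpoints; (iii) the bags containing any fixed vertex form a subtree. All hold, so the decomposition is valid with width 2 − 1 = 1.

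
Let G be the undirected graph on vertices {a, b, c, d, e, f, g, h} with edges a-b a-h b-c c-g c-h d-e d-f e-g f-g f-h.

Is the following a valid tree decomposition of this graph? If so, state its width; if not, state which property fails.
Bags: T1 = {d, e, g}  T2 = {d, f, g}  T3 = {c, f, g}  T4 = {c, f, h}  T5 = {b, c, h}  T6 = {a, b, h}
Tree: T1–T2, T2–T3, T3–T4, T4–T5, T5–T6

Yes; width 2.

Checking the three conditions: (i) the bags cover all of {a, b, c, d, e, f, g, h}; (ii) for each edge, some bag contains both endpoints; (iii) the bags containing any fixed vertex form a subtree. All hold, so the decomposition is valid with width 3 − 1 = 2.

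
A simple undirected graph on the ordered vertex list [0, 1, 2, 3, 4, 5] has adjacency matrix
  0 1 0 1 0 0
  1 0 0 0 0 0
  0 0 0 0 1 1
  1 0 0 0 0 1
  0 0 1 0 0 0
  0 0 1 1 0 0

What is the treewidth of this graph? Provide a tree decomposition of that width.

Treewidth 1.
One optimal decomposition is:
Bags: B1 = {0, 1}  B2 = {0, 3}  B3 = {3, 5}  B4 = {2, 5}  B5 = {2, 4}
Tree: B1–B2, B2–B3, B3–B4, B4–B5

Each bag holds 2 vertices, so the decomposition has width 1, which upper-bounds the treewidth. G has an edge, so its treewidth is at least 1. Combining the bounds, tw(G) = 1.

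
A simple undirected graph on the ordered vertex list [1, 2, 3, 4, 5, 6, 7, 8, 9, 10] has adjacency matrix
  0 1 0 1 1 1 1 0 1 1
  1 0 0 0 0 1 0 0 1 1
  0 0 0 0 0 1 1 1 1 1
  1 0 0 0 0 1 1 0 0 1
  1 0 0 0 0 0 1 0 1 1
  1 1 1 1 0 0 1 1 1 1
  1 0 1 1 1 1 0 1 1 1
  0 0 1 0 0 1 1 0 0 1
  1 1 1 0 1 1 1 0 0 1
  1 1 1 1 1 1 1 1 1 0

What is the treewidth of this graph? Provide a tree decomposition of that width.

Treewidth 4.
Bags: B1 = {1, 5, 7, 9, 10}  B2 = {1, 6, 7, 9, 10}  B3 = {3, 6, 7, 9, 10}  B4 = {1, 2, 6, 9, 10}  B5 = {3, 6, 7, 8, 10}  B6 = {1, 4, 6, 7, 10}
Tree: B1–B2, B2–B3, B2–B4, B3–B5, B2–B6

The largest bag has 5 vertices, giving width 4; this decomposition certifies tw(G) ≤ 4. For the lower bound, the 5 vertices {1, 5, 7, 9, 10} are pairwise adjacent, and any tree decomposition puts a clique entirely inside one bag — forcing width ≥ 4. Therefore the treewidth is 4.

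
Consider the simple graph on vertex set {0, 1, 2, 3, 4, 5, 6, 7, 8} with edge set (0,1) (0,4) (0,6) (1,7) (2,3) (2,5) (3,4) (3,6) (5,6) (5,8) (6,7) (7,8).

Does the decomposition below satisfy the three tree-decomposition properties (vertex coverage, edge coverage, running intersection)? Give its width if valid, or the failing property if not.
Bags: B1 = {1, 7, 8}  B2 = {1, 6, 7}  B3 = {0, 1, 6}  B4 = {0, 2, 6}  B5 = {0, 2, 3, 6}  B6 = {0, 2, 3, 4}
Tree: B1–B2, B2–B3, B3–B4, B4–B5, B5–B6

A tree decomposition must satisfy three properties: every vertex lies in some bag; for every edge, both endpoints lie together in some bag; and for every vertex, the bags containing it form a connected subtree. Here vertex 5 appears in no bag, so the decomposition is invalid.

No — vertex 5 appears in no bag.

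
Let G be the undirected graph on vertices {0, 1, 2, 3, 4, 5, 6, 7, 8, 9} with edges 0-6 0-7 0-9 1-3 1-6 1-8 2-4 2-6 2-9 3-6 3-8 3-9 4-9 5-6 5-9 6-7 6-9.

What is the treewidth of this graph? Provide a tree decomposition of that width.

Each bag holds 3 vertices, so the decomposition has width 2, which upper-bounds the treewidth. On the other hand G contains the 3-clique {1, 3, 8}. A clique must lie in a single bag of any decomposition, so no decomposition can have width below 2. Therefore the treewidth is 2.

Treewidth 2.
One optimal decomposition is:
Bags: B1 = {3, 6, 9}  B2 = {2, 6, 9}  B3 = {5, 6, 9}  B4 = {0, 6, 9}  B5 = {2, 4, 9}  B6 = {1, 3, 6}  B7 = {1, 3, 8}  B8 = {0, 6, 7}
Tree: B1–B2, B1–B3, B2–B4, B2–B5, B1–B6, B6–B7, B4–B8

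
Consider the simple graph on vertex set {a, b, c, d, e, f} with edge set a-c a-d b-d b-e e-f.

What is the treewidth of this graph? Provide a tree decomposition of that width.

Every bag has size at most 2, so the width is 2 − 1 = 1 and tw(G) ≤ 1. G has an edge, so its treewidth is at least 1. The upper and lower bounds meet at 1, so that is the treewidth.

Treewidth 1.
Bags: B1 = {a, c}  B2 = {a, d}  B3 = {b, d}  B4 = {b, e}  B5 = {e, f}
Tree: B1–B2, B2–B3, B3–B4, B4–B5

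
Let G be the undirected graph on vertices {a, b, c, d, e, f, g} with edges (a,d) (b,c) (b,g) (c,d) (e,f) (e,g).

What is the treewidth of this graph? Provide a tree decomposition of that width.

Every bag has size at most 2, so the width is 2 − 1 = 1 and tw(G) ≤ 1. Any graph with an edge has treewidth ≥ 1, and G has the edge f–e. Therefore the treewidth is 1.

Treewidth 1.
One such decomposition:
Bags: B1 = {e, f}  B2 = {e, g}  B3 = {b, g}  B4 = {b, c}  B5 = {c, d}  B6 = {a, d}
Tree: B1–B2, B2–B3, B3–B4, B4–B5, B5–B6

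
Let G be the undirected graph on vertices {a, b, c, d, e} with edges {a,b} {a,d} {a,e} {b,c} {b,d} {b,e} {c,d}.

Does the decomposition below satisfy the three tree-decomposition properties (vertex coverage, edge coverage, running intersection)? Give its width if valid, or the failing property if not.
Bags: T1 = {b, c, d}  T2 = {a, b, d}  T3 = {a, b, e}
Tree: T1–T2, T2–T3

Yes; width 2.

Vertex coverage: the bags together contain {a, b, c, d, e}, the full vertex set. Edge coverage: each edge of G has both endpoints in at least one bag. Running intersection: for every vertex, the bags containing it form a connected subtree. All three properties hold, so this is a valid tree decomposition of width max|bag| − 1 = 2, and hence tw(G) ≤ 2.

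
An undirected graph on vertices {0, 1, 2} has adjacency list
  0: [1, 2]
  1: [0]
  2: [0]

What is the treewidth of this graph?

1

A width-1 tree decomposition is:
Bags: B1 = {0, 1}  B2 = {0, 2}
Tree: B1–B2
Every bag has size at most 2, so the width is 2 − 1 = 1 and tw(G) ≤ 1. Since G has at least one edge (e.g. 0–1), it is not an edgeless graph, so tw(G) ≥ 1. The upper and lower bounds meet at 1, so that is the treewidth.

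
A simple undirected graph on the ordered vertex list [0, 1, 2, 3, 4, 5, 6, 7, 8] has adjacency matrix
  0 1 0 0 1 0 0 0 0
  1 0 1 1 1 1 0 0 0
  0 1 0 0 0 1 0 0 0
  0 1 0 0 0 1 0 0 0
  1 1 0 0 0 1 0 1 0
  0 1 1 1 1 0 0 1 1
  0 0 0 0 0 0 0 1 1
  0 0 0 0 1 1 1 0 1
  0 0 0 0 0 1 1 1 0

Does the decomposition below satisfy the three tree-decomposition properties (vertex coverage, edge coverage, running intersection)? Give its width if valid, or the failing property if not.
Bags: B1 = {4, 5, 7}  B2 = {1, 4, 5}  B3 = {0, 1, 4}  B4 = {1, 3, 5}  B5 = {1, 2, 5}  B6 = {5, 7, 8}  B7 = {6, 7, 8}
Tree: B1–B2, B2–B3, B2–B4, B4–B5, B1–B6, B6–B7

Yes; width 2.

Checking the three conditions: (i) the bags cover all of {0, 1, 2, 3, 4, 5, 6, 7, 8}; (ii) for each edge, some bag contains both endpoints; (iii) the bags containing any fixed vertex form a subtree. All hold, so the decomposition is valid with width 3 − 1 = 2.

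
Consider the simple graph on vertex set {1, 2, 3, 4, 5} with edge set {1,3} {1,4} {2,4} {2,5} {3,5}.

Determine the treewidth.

A width-2 tree decomposition is:
Bags: B1 = {1, 3, 4}  B2 = {2, 3, 4}  B3 = {2, 3, 5}
Tree: B1–B2, B2–B3
Every bag has size at most 3, so the width is 3 − 1 = 2 and tw(G) ≤ 2. For the lower bound, G contains the cycle 3–1–4–2–5–3, so G is not a forest; only forests have treewidth ≤ 1, hence tw(G) ≥ 2. Therefore the treewidth is 2.

2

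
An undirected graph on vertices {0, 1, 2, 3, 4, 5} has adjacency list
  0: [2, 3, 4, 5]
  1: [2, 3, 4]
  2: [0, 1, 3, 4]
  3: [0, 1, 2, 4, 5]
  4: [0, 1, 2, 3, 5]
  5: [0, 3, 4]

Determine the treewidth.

A width-3 tree decomposition is:
Bags: B1 = {0, 2, 3, 4}  B2 = {0, 3, 4, 5}  B3 = {1, 2, 3, 4}
Tree: B1–B2, B1–B3
The largest bag has 4 vertices, giving width 3; this decomposition certifies tw(G) ≤ 3. Conversely, {0, 2, 3, 4} is a clique of size 4, and the vertices of any clique must share a bag in every tree decomposition; so some bag has ≥ 4 vertices and tw(G) ≥ 3. Therefore the treewidth is 3.

3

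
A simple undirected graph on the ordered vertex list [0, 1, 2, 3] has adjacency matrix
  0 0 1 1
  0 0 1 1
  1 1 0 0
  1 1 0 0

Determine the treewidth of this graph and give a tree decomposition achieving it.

Treewidth 2.
Bags: B1 = {1, 2, 3}  B2 = {0, 2, 3}
Tree: B1–B2

Each bag holds 3 vertices, so the decomposition has width 2, which upper-bounds the treewidth. The edges 3–1–2–0–3 form a cycle, so G is not a tree and its treewidth is at least 2. Hence tw(G) = 2 exactly.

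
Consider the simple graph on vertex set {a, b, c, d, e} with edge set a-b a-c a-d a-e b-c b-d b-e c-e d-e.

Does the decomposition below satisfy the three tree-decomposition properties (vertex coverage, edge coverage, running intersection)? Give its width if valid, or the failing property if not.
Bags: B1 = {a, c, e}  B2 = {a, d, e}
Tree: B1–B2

No — vertex b appears in no bag.

A tree decomposition must satisfy three properties: every vertex lies in some bag; for every edge, both endpoints lie together in some bag; and for every vertex, the bags containing it form a connected subtree. Here vertex b appears in no bag, so the decomposition is invalid.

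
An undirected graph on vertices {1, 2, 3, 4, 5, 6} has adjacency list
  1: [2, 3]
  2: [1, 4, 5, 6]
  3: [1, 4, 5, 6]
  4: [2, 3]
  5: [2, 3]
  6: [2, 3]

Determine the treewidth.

2

A width-2 tree decomposition is:
Bags: B1 = {2, 3, 4}  B2 = {2, 3, 5}  B3 = {2, 3, 6}  B4 = {1, 2, 3}
Tree: B1–B2, B2–B3, B3–B4
Every bag has size at most 3, so the width is 3 − 1 = 2 and tw(G) ≤ 2. For the lower bound, G contains the cycle 4–2–5–3–4, so G is not a forest; only forests have treewidth ≤ 1, hence tw(G) ≥ 2. The upper and lower bounds meet at 2, so that is the treewidth.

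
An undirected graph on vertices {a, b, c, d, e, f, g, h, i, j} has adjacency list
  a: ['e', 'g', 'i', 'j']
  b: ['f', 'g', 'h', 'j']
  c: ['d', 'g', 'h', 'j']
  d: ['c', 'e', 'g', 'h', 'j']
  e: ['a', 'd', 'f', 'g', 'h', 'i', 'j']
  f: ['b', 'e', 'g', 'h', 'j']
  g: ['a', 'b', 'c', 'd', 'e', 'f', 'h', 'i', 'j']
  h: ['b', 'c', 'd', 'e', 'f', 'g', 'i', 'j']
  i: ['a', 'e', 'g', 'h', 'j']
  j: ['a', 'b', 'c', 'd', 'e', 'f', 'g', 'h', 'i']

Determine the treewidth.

A width-4 tree decomposition is:
Bags: B1 = {e, f, g, h, j}  B2 = {e, g, h, i, j}  B3 = {d, e, g, h, j}  B4 = {c, d, g, h, j}  B5 = {b, f, g, h, j}  B6 = {a, e, g, i, j}
Tree: B1–B2, B1–B3, B3–B4, B1–B5, B2–B6
The largest bag has 5 vertices, giving width 4; this decomposition certifies tw(G) ≤ 4. On the other hand G contains the 5-clique {d, e, g, h, j}. A clique must lie in a single bag of any decomposition, so no decomposition can have width below 4. Hence tw(G) = 4 exactly.

4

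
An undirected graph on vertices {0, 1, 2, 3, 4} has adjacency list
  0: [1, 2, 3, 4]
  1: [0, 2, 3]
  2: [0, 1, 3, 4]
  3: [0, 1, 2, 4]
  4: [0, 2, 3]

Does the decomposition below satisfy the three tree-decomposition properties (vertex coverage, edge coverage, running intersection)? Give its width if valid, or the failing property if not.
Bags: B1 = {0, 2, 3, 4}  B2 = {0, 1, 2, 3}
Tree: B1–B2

Checking the three conditions: (i) the bags cover all of {0, 1, 2, 3, 4}; (ii) for each edge, some bag contains both endpoints; (iii) the bags containing any fixed vertex form a subtree. All hold, so the decomposition is valid with width 4 − 1 = 3.

Yes; width 3.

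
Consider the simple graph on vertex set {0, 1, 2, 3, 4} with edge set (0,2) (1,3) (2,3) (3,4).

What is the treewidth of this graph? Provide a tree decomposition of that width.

Treewidth 1.
One optimal decomposition is:
Bags: B1 = {1, 3}  B2 = {3, 4}  B3 = {2, 3}  B4 = {0, 2}
Tree: B1–B2, B1–B3, B3–B4

Every bag has size at most 2, so the width is 2 − 1 = 1 and tw(G) ≤ 1. Since G has at least one edge (e.g. 1–3), it is not an edgeless graph, so tw(G) ≥ 1. Hence tw(G) = 1 exactly.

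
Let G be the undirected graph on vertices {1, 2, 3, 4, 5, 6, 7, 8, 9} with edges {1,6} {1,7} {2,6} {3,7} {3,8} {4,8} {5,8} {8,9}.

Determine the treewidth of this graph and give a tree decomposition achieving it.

Every bag has size at most 2, so the width is 2 − 1 = 1 and tw(G) ≤ 1. Any graph with an edge has treewidth ≥ 1, and G has the edge 3–8. Combining the bounds, tw(G) = 1.

Treewidth 1.
One optimal decomposition is:
Bags: B1 = {3, 8}  B2 = {3, 7}  B3 = {8, 9}  B4 = {1, 7}  B5 = {5, 8}  B6 = {4, 8}  B7 = {1, 6}  B8 = {2, 6}
Tree: B1–B2, B1–B3, B2–B4, B3–B5, B5–B6, B4–B7, B7–B8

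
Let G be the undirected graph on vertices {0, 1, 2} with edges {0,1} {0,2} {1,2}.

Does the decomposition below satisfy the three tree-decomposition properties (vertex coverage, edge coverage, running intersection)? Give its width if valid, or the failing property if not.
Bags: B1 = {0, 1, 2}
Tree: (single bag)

Vertex coverage: the bags together contain {0, 1, 2}, the full vertex set. Edge coverage: each edge of G has both endpoints in at least one bag. Running intersection: for every vertex, the bags containing it form a connected subtree. All three properties hold, so this is a valid tree decomposition of width max|bag| − 1 = 2, and hence tw(G) ≤ 2.

Yes; width 2.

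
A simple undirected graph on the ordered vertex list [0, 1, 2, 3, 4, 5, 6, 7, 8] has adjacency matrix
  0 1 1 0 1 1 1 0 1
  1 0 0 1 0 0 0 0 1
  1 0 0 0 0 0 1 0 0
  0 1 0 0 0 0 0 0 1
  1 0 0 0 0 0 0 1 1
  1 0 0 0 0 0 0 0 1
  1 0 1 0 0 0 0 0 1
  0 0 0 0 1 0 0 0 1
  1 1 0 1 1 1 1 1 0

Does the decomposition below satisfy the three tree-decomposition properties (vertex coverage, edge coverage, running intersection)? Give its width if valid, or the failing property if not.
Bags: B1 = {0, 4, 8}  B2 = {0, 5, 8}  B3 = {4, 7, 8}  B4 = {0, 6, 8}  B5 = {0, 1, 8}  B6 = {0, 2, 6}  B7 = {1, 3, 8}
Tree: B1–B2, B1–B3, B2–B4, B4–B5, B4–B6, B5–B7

Checking the three conditions: (i) the bags cover all of {0, 1, 2, 3, 4, 5, 6, 7, 8}; (ii) for each edge, some bag contains both endpoints; (iii) the bags containing any fixed vertex form a subtree. All hold, so the decomposition is valid with width 3 − 1 = 2.

Yes; width 2.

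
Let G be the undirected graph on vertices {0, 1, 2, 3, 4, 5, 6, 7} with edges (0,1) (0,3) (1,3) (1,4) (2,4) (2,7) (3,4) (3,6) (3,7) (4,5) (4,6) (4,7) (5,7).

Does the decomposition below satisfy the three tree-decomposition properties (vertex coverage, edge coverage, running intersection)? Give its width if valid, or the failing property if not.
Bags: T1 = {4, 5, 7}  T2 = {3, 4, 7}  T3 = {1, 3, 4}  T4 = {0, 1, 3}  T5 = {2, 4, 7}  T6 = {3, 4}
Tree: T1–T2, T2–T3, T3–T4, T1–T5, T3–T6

A tree decomposition must satisfy three properties: every vertex lies in some bag; for every edge, both endpoints lie together in some bag; and for every vertex, the bags containing it form a connected subtree. Here vertex 6 appears in no bag, so the decomposition is invalid.

No — vertex 6 appears in no bag.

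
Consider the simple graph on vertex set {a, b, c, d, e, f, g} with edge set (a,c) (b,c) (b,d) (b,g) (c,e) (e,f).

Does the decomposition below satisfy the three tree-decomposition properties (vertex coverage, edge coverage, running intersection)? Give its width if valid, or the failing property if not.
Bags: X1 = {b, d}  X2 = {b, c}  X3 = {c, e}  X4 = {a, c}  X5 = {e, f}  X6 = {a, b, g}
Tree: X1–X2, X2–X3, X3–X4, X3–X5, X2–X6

No — bags containing vertex a are not connected in the tree.

A tree decomposition must satisfy three properties: every vertex lies in some bag; for every edge, both endpoints lie together in some bag; and for every vertex, the bags containing it form a connected subtree. Here bags containing vertex a are not connected in the tree, so the decomposition is invalid.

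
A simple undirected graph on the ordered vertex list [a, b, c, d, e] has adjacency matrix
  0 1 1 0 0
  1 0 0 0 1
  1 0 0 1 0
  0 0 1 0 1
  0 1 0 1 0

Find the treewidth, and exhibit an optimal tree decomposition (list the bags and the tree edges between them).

Treewidth 2.
Bags: B1 = {c, d, e}  B2 = {a, c, e}  B3 = {a, b, e}
Tree: B1–B2, B2–B3

Each bag holds 3 vertices, so the decomposition has width 2, which upper-bounds the treewidth. The edges e–d–c–a–b–e form a cycle, so G is not a tree and its treewidth is at least 2. The upper and lower bounds meet at 2, so that is the treewidth.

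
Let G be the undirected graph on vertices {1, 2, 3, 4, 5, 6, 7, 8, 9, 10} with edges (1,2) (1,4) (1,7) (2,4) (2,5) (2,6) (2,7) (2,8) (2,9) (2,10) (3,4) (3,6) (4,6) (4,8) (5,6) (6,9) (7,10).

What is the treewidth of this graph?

A width-2 tree decomposition is:
Bags: B1 = {2, 4, 6}  B2 = {1, 2, 4}  B3 = {3, 4, 6}  B4 = {1, 2, 7}  B5 = {2, 6, 9}  B6 = {2, 4, 8}  B7 = {2, 7, 10}  B8 = {2, 5, 6}
Tree: B1–B2, B1–B3, B2–B4, B1–B5, B2–B6, B4–B7, B5–B8
The largest bag has 3 vertices, giving width 2; this decomposition certifies tw(G) ≤ 2. Conversely, {2, 4, 8} is a clique of size 3, and the vertices of any clique must share a bag in every tree decomposition; so some bag has ≥ 3 vertices and tw(G) ≥ 2. Therefore the treewidth is 2.

2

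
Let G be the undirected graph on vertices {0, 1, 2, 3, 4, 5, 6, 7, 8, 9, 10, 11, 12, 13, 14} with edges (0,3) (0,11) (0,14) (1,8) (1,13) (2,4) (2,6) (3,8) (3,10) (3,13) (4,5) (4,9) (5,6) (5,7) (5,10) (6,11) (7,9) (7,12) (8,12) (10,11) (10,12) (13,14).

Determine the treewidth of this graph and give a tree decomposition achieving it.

The largest bag has 4 vertices, giving width 3; this decomposition certifies tw(G) ≤ 3. For the lower bound: the 4 vertex sets {2,4,9}, {6}, {5}, {7,10,11,12} are disjoint, each induces a connected subgraph, and every pair is joined by at least one edge of G. Contracting each set to a single vertex therefore yields K_{4} as a minor, and since treewidth is minor-monotone, tw(G) ≥ tw(K_{4}) = 3. Combining the bounds, tw(G) = 3.

Treewidth 3.
One optimal decomposition is:
Bags: B1 = {2, 4, 6, 9}  B2 = {4, 5, 6, 9}  B3 = {5, 6, 7, 9}  B4 = {5, 6, 7, 11}  B5 = {5, 7, 10, 11}  B6 = {7, 10, 11, 12}  B7 = {0, 10, 11, 12}  B8 = {0, 3, 10, 12}  B9 = {0, 3, 8, 12}  B10 = {0, 3, 8, 14}  B11 = {3, 8, 13, 14}  B12 = {1, 8, 13, 14}
Tree: B1–B2, B2–B3, B3–B4, B4–B5, B5–B6, B6–B7, B7–B8, B8–B9, B9–B10, B10–B11, B11–B12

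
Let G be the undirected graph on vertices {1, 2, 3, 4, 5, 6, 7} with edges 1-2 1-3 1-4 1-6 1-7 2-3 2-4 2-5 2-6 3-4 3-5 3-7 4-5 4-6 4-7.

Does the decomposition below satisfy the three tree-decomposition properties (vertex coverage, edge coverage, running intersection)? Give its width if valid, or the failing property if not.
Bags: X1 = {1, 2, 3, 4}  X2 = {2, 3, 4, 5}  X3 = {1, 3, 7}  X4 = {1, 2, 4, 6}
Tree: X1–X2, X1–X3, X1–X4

No — edge (4,7) lies in no bag.

A tree decomposition must satisfy three properties: every vertex lies in some bag; for every edge, both endpoints lie together in some bag; and for every vertex, the bags containing it form a connected subtree. Here edge (4,7) lies in no bag, so the decomposition is invalid.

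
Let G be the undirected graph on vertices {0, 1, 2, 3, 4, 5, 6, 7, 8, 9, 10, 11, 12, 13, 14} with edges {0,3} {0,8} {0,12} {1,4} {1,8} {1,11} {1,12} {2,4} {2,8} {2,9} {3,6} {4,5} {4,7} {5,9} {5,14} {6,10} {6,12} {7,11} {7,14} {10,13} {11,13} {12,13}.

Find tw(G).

A width-3 tree decomposition is:
Bags: B1 = {2, 5, 9, 14}  B2 = {2, 4, 5, 14}  B3 = {2, 4, 7, 14}  B4 = {2, 4, 7, 8}  B5 = {1, 4, 7, 8}  B6 = {1, 7, 8, 11}  B7 = {0, 1, 8, 11}  B8 = {0, 1, 11, 12}  B9 = {0, 11, 12, 13}  B10 = {0, 3, 12, 13}  B11 = {3, 6, 12, 13}  B12 = {3, 6, 10, 13}
Tree: B1–B2, B2–B3, B3–B4, B4–B5, B5–B6, B6–B7, B7–B8, B8–B9, B9–B10, B10–B11, B11–B12
Every bag has size at most 4, so the width is 4 − 1 = 3 and tw(G) ≤ 3. For the lower bound: the 4 vertex sets {5,9,14}, {2}, {4}, {1,7,8,11} are disjoint, each induces a connected subgraph, and every pair is joined by at least one edge of G. Contracting each set to a single vertex therefore yields K_{4} as a minor, and since treewidth is minor-monotone, tw(G) ≥ tw(K_{4}) = 3. Therefore the treewidth is 3.

3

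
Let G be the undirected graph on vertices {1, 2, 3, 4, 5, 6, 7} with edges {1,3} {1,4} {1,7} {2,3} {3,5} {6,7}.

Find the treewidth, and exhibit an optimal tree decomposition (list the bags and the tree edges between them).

Each bag holds 2 vertices, so the decomposition has width 1, which upper-bounds the treewidth. Since G has at least one edge (e.g. 6–7), it is not an edgeless graph, so tw(G) ≥ 1. The upper and lower bounds meet at 1, so that is the treewidth.

Treewidth 1.
One such decomposition:
Bags: B1 = {6, 7}  B2 = {1, 7}  B3 = {1, 3}  B4 = {1, 4}  B5 = {3, 5}  B6 = {2, 3}
Tree: B1–B2, B2–B3, B3–B4, B3–B5, B5–B6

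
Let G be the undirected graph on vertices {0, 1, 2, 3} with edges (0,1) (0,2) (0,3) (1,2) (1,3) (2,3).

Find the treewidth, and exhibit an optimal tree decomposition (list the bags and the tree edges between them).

Treewidth 3.
Bags: B1 = {0, 1, 2, 3}
Tree: (single bag)

With just one bag of size 4, the width is 4 − 1 = 3, so tw(G) ≤ 3. For the lower bound, the 4 vertices {0, 1, 2, 3} are pairwise adjacent, and any tree decomposition puts a clique entirely inside one bag — forcing width ≥ 3. Combining the bounds, tw(G) = 3.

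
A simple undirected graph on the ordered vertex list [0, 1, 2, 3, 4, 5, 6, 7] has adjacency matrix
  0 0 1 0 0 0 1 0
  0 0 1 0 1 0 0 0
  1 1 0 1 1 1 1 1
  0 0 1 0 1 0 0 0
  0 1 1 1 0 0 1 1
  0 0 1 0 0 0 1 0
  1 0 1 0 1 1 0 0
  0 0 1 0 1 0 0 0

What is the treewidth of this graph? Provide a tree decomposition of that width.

Treewidth 2.
One such decomposition:
Bags: B1 = {2, 5, 6}  B2 = {2, 4, 6}  B3 = {1, 2, 4}  B4 = {2, 3, 4}  B5 = {2, 4, 7}  B6 = {0, 2, 6}
Tree: B1–B2, B2–B3, B2–B4, B3–B5, B1–B6

Each bag holds 3 vertices, so the decomposition has width 2, which upper-bounds the treewidth. On the other hand G contains the 3-clique {0, 2, 6}. A clique must lie in a single bag of any decomposition, so no decomposition can have width below 2. Hence tw(G) = 2 exactly.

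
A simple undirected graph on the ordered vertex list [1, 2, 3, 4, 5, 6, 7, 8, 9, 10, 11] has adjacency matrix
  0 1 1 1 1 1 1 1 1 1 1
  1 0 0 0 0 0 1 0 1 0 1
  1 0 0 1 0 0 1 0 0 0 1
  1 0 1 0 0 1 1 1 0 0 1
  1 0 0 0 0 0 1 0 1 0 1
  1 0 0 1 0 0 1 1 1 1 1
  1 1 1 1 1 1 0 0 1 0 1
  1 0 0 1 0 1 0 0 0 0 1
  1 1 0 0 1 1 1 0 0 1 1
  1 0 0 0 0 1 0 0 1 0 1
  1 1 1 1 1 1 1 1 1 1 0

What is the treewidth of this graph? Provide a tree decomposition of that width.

Treewidth 4.
One such decomposition:
Bags: B1 = {1, 5, 7, 9, 11}  B2 = {1, 6, 7, 9, 11}  B3 = {1, 4, 6, 7, 11}  B4 = {1, 2, 7, 9, 11}  B5 = {1, 3, 4, 7, 11}  B6 = {1, 6, 9, 10, 11}  B7 = {1, 4, 6, 8, 11}
Tree: B1–B2, B2–B3, B2–B4, B3–B5, B2–B6, B3–B7

Each bag holds 5 vertices, so the decomposition has width 4, which upper-bounds the treewidth. For the lower bound, the 5 vertices {1, 4, 6, 8, 11} are pairwise adjacent, and any tree decomposition puts a clique entirely inside one bag — forcing width ≥ 4. Combining the bounds, tw(G) = 4.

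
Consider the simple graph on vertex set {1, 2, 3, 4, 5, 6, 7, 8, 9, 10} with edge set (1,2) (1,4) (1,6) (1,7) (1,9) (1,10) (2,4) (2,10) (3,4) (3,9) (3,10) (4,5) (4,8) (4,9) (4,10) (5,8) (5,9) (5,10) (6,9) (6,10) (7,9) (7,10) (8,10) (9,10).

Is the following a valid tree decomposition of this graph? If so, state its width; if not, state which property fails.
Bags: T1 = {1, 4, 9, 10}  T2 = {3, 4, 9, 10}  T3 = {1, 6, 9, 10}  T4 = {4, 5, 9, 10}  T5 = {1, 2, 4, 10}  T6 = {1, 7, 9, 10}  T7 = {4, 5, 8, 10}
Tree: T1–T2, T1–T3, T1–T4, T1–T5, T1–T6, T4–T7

Every vertex of G appears in some bag (union = {1, 2, 3, 4, 5, 6, 7, 8, 9, 10}); every edge is covered by a bag; and for each vertex v the set of bags containing v is connected in the bag tree. The decomposition is therefore valid. The largest bag has 4 vertices, so the width is 3.

Yes; width 3.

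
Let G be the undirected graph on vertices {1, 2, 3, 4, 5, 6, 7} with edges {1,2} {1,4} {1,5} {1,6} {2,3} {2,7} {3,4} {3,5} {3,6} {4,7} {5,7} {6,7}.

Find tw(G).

3

A width-3 tree decomposition is:
Bags: B1 = {1, 2, 3, 7}  B2 = {1, 3, 5, 7}  B3 = {1, 3, 6, 7}  B4 = {1, 3, 4, 7}
Tree: B1–B2, B2–B3, B3–B4
Each bag holds 4 vertices, so the decomposition has width 3, which upper-bounds the treewidth. For the lower bound: the 4 vertex sets {2,3}, {5,7}, {1}, {6} are disjoint, each induces a connected subgraph, and every pair is joined by at least one edge of G. Contracting each set to a single vertex therefore yields K_{4} as a minor, and since treewidth is minor-monotone, tw(G) ≥ tw(K_{4}) = 3. Hence tw(G) = 3 exactly.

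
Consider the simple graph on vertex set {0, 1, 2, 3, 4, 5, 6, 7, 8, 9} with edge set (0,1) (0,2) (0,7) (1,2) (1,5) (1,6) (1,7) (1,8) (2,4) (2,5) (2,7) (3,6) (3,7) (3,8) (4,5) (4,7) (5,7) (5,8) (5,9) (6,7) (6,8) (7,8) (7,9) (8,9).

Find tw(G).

3

A width-3 tree decomposition is:
Bags: B1 = {1, 2, 5, 7}  B2 = {1, 5, 7, 8}  B3 = {0, 1, 2, 7}  B4 = {2, 4, 5, 7}  B5 = {5, 7, 8, 9}  B6 = {1, 6, 7, 8}  B7 = {3, 6, 7, 8}
Tree: B1–B2, B1–B3, B1–B4, B2–B5, B2–B6, B6–B7
Every bag has size at most 4, so the width is 4 − 1 = 3 and tw(G) ≤ 3. Conversely, {1, 5, 7, 8} is a clique of size 4, and the vertices of any clique must share a bag in every tree decomposition; so some bag has ≥ 4 vertices and tw(G) ≥ 3. Hence tw(G) = 3 exactly.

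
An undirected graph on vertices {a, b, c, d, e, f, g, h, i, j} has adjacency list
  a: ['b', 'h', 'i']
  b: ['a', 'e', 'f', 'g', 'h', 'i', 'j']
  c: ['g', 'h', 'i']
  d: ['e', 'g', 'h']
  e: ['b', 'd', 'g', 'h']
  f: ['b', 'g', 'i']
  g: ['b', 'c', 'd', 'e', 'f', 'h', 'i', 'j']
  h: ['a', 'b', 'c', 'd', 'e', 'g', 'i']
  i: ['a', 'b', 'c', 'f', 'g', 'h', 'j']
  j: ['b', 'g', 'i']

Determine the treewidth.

A width-3 tree decomposition is:
Bags: B1 = {b, e, g, h}  B2 = {b, g, h, i}  B3 = {b, f, g, i}  B4 = {d, e, g, h}  B5 = {c, g, h, i}  B6 = {b, g, i, j}  B7 = {a, b, h, i}
Tree: B1–B2, B2–B3, B1–B4, B2–B5, B2–B6, B2–B7
Every bag has size at most 4, so the width is 4 − 1 = 3 and tw(G) ≤ 3. On the other hand G contains the 4-clique {b, g, i, j}. A clique must lie in a single bag of any decomposition, so no decomposition can have width below 3. Combining the bounds, tw(G) = 3.

3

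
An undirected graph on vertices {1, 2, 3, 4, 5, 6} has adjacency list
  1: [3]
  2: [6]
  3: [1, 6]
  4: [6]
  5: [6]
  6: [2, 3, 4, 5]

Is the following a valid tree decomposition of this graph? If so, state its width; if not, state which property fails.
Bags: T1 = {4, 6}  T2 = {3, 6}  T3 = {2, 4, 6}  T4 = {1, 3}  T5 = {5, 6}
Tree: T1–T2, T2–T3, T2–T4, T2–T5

No — bags containing vertex 4 are not connected in the tree.

A tree decomposition must satisfy three properties: every vertex lies in some bag; for every edge, both endpoints lie together in some bag; and for every vertex, the bags containing it form a connected subtree. Here bags containing vertex 4 are not connected in the tree, so the decomposition is invalid.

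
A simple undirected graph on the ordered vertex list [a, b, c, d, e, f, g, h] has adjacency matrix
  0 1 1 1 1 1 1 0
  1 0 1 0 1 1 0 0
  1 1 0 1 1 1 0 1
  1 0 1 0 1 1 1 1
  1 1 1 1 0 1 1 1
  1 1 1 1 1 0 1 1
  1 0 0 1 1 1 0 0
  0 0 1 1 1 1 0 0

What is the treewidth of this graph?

4

A width-4 tree decomposition is:
Bags: B1 = {c, d, e, f, h}  B2 = {a, c, d, e, f}  B3 = {a, b, c, e, f}  B4 = {a, d, e, f, g}
Tree: B1–B2, B2–B3, B2–B4
Each bag holds 5 vertices, so the decomposition has width 4, which upper-bounds the treewidth. Conversely, {a, d, e, f, g} is a clique of size 5, and the vertices of any clique must share a bag in every tree decomposition; so some bag has ≥ 5 vertices and tw(G) ≥ 4. Hence tw(G) = 4 exactly.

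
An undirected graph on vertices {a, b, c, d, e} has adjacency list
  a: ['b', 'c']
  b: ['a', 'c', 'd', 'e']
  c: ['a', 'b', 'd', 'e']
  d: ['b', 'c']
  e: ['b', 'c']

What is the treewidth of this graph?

A width-2 tree decomposition is:
Bags: B1 = {a, b, c}  B2 = {b, c, e}  B3 = {b, c, d}
Tree: B1–B2, B1–B3
The largest bag has 3 vertices, giving width 2; this decomposition certifies tw(G) ≤ 2. For the lower bound, the 3 vertices {b, c, d} are pairwise adjacent, and any tree decomposition puts a clique entirely inside one bag — forcing width ≥ 2. Combining the bounds, tw(G) = 2.

2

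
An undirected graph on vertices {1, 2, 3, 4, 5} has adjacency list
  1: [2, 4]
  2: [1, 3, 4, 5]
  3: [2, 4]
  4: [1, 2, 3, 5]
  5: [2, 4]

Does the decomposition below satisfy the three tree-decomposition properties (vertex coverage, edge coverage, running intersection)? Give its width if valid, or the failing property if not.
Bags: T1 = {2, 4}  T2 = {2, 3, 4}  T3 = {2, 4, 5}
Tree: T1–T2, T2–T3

No — vertex 1 appears in no bag.

A tree decomposition must satisfy three properties: every vertex lies in some bag; for every edge, both endpoints lie together in some bag; and for every vertex, the bags containing it form a connected subtree. Here vertex 1 appears in no bag, so the decomposition is invalid.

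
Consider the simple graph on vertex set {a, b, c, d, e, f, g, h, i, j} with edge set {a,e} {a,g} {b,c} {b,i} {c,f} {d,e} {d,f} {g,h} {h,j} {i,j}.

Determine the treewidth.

2

A width-2 tree decomposition is:
Bags: B1 = {g, h, j}  B2 = {a, g, j}  B3 = {a, e, j}  B4 = {d, e, j}  B5 = {d, f, j}  B6 = {c, f, j}  B7 = {b, c, j}  B8 = {b, i, j}
Tree: B1–B2, B2–B3, B3–B4, B4–B5, B5–B6, B6–B7, B7–B8
Each bag holds 3 vertices, so the decomposition has width 2, which upper-bounds the treewidth. For the lower bound, G contains the cycle j–h–g–a–e–d–f–c–b–i–j, so G is not a forest; only forests have treewidth ≤ 1, hence tw(G) ≥ 2. The upper and lower bounds meet at 2, so that is the treewidth.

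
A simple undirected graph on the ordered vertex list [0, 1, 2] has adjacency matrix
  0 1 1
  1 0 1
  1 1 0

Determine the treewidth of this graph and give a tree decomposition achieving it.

Treewidth 2.
Bags: B1 = {0, 1, 2}
Tree: (single bag)

A single bag containing all 3 vertices is trivially a valid decomposition of width 2. For the lower bound, the 3 vertices {0, 1, 2} are pairwise adjacent, and any tree decomposition puts a clique entirely inside one bag — forcing width ≥ 2. The upper and lower bounds meet at 2, so that is the treewidth.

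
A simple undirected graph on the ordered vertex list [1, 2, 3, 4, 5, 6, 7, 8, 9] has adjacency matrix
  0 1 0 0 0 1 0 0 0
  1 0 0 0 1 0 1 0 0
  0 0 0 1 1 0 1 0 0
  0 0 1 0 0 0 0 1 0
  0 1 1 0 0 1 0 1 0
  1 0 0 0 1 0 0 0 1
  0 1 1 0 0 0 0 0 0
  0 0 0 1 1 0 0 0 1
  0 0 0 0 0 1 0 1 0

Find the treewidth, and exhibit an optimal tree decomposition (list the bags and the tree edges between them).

Each bag holds 4 vertices, so the decomposition has width 3, which upper-bounds the treewidth. For the lower bound: the 4 vertex sets {4,8,9}, {6}, {5}, {1,2,3,7} are disjoint, each induces a connected subgraph, and every pair is joined by at least one edge of G. Contracting each set to a single vertex therefore yields K_{4} as a minor, and since treewidth is minor-monotone, tw(G) ≥ tw(K_{4}) = 3. Therefore the treewidth is 3.

Treewidth 3.
Bags: B1 = {4, 6, 8, 9}  B2 = {4, 5, 6, 8}  B3 = {3, 4, 5, 6}  B4 = {1, 3, 5, 6}  B5 = {1, 2, 3, 5}  B6 = {1, 2, 3, 7}
Tree: B1–B2, B2–B3, B3–B4, B4–B5, B5–B6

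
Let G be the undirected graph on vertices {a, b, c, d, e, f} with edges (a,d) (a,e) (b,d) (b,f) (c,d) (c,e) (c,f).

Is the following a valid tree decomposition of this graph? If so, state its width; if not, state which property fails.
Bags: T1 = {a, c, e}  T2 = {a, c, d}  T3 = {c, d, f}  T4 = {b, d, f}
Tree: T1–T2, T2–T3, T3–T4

Yes; width 2.

Vertex coverage: the bags together contain {a, b, c, d, e, f}, the full vertex set. Edge coverage: each edge of G has both endpoints in at least one bag. Running intersection: for every vertex, the bags containing it form a connected subtree. All three properties hold, so this is a valid tree decomposition of width max|bag| − 1 = 2, and hence tw(G) ≤ 2.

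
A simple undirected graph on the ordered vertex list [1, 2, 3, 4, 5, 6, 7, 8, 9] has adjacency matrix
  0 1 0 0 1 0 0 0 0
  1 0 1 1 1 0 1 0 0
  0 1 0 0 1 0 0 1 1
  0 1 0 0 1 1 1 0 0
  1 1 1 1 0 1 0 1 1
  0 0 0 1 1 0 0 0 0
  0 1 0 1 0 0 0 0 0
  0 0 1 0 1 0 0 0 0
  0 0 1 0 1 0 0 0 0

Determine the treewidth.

A width-2 tree decomposition is:
Bags: B1 = {1, 2, 5}  B2 = {2, 3, 5}  B3 = {3, 5, 8}  B4 = {2, 4, 5}  B5 = {2, 4, 7}  B6 = {4, 5, 6}  B7 = {3, 5, 9}
Tree: B1–B2, B2–B3, B1–B4, B4–B5, B4–B6, B2–B7
Every bag has size at most 3, so the width is 3 − 1 = 2 and tw(G) ≤ 2. Conversely, {3, 5, 8} is a clique of size 3, and the vertices of any clique must share a bag in every tree decomposition; so some bag has ≥ 3 vertices and tw(G) ≥ 2. Therefore the treewidth is 2.

2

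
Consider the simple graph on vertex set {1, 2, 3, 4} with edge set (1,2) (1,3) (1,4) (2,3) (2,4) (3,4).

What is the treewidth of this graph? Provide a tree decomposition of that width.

Treewidth 3.
One such decomposition:
Bags: B1 = {1, 2, 3, 4}
Tree: (single bag)

A single bag containing all 4 vertices is trivially a valid decomposition of width 3. On the other hand G contains the 4-clique {1, 2, 3, 4}. A clique must lie in a single bag of any decomposition, so no decomposition can have width below 3. Hence tw(G) = 3 exactly.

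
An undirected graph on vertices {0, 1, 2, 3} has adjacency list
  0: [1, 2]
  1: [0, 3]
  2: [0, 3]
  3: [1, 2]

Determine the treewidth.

2

A width-2 tree decomposition is:
Bags: B1 = {1, 2, 3}  B2 = {0, 1, 2}
Tree: B1–B2
The largest bag has 3 vertices, giving width 2; this decomposition certifies tw(G) ≤ 2. The edges 2–3–1–0–2 form a cycle, so G is not a tree and its treewidth is at least 2. Therefore the treewidth is 2.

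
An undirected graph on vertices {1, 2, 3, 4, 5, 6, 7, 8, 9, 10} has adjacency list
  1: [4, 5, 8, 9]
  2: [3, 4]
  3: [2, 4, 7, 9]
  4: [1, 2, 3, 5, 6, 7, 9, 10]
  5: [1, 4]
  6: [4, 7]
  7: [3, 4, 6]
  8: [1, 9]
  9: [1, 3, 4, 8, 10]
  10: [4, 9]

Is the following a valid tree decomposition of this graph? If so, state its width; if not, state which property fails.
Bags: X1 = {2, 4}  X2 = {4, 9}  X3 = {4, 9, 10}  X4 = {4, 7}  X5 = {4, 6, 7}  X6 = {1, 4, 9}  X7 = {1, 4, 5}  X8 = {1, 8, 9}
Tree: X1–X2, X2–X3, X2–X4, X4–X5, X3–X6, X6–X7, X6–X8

No — vertex 3 appears in no bag.

A tree decomposition must satisfy three properties: every vertex lies in some bag; for every edge, both endpoints lie together in some bag; and for every vertex, the bags containing it form a connected subtree. Here vertex 3 appears in no bag, so the decomposition is invalid.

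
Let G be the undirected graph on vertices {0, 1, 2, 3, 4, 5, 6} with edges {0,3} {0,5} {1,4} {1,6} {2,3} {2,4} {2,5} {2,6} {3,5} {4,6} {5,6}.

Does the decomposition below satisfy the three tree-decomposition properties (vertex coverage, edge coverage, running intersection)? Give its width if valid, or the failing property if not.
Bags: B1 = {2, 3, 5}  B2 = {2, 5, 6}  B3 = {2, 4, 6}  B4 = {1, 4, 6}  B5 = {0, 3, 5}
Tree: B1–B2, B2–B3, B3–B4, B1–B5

Yes; width 2.

Checking the three conditions: (i) the bags cover all of {0, 1, 2, 3, 4, 5, 6}; (ii) for each edge, some bag contains both endpoints; (iii) the bags containing any fixed vertex form a subtree. All hold, so the decomposition is valid with width 3 − 1 = 2.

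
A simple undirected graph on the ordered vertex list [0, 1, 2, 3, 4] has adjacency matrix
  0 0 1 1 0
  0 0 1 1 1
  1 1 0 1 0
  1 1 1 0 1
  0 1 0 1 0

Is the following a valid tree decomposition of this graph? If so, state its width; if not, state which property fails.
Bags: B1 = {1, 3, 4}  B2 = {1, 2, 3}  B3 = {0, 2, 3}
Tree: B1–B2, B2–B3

Yes; width 2.

Vertex coverage: the bags together contain {0, 1, 2, 3, 4}, the full vertex set. Edge coverage: each edge of G has both endpoints in at least one bag. Running intersection: for every vertex, the bags containing it form a connected subtree. All three properties hold, so this is a valid tree decomposition of width max|bag| − 1 = 2, and hence tw(G) ≤ 2.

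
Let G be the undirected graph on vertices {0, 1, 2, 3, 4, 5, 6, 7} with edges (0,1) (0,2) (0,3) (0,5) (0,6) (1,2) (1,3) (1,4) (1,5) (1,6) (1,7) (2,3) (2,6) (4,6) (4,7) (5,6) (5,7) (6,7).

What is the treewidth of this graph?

3

A width-3 tree decomposition is:
Bags: B1 = {0, 1, 5, 6}  B2 = {1, 5, 6, 7}  B3 = {0, 1, 2, 6}  B4 = {1, 4, 6, 7}  B5 = {0, 1, 2, 3}
Tree: B1–B2, B1–B3, B2–B4, B3–B5
The largest bag has 4 vertices, giving width 3; this decomposition certifies tw(G) ≤ 3. For the lower bound, the 4 vertices {0, 1, 2, 3} are pairwise adjacent, and any tree decomposition puts a clique entirely inside one bag — forcing width ≥ 3. The upper and lower bounds meet at 3, so that is the treewidth.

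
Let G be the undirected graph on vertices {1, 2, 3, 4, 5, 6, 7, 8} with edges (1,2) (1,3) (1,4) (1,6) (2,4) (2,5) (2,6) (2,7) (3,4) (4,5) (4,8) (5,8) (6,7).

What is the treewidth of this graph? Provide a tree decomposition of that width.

The largest bag has 3 vertices, giving width 2; this decomposition certifies tw(G) ≤ 2. For the lower bound, the 3 vertices {4, 5, 8} are pairwise adjacent, and any tree decomposition puts a clique entirely inside one bag — forcing width ≥ 2. The upper and lower bounds meet at 2, so that is the treewidth.

Treewidth 2.
Bags: B1 = {1, 2, 4}  B2 = {2, 4, 5}  B3 = {4, 5, 8}  B4 = {1, 2, 6}  B5 = {2, 6, 7}  B6 = {1, 3, 4}
Tree: B1–B2, B2–B3, B1–B4, B4–B5, B1–B6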